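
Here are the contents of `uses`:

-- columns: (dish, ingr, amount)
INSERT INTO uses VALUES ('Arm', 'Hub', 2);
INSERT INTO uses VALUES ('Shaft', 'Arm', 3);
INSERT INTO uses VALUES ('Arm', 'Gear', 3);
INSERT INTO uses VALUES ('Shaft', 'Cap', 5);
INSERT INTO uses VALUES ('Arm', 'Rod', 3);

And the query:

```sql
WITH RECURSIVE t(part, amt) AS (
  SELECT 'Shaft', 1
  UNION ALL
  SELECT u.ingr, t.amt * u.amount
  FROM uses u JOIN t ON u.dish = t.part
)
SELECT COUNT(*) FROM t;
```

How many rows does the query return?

6

Base: (Shaft, amt=1).
Iteration 1: components of {Shaft} -> Arm = 1*3 = 3, Cap = 1*5 = 5.
Iteration 2: components of {Arm,Cap} -> Gear = 3*3 = 9, Hub = 3*2 = 6, Rod = 3*3 = 9.
Iteration 3: no further components; recursion stops.
Total rows emitted: 6.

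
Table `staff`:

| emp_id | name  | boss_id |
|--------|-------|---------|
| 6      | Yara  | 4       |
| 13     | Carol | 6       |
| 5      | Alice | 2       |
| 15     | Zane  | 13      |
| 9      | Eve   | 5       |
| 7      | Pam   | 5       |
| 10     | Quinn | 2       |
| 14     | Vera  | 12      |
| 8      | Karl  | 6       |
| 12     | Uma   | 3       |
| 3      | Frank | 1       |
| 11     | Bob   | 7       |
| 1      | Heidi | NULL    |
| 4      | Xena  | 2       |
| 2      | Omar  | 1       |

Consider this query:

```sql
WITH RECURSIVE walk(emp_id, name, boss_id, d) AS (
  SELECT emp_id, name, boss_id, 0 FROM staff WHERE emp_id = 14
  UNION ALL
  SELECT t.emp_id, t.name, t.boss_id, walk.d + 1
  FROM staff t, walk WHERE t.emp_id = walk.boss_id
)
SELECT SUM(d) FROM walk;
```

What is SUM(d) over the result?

6

Base: emp_id=14 (Vera), boss_id=12, d 0.
Iteration 1: join on emp_id=12 -> Uma (id 12, boss_id=3, d 1).
Iteration 2: join on emp_id=3 -> Frank (id 3, boss_id=1, d 2).
Iteration 3: join on emp_id=1 -> Heidi (id 1, boss_id=NULL, d 3).
Iteration 4: boss_id is NULL; no match; recursion stops.
SUM(d) = 0 + 1 + 2 + 3 = 6.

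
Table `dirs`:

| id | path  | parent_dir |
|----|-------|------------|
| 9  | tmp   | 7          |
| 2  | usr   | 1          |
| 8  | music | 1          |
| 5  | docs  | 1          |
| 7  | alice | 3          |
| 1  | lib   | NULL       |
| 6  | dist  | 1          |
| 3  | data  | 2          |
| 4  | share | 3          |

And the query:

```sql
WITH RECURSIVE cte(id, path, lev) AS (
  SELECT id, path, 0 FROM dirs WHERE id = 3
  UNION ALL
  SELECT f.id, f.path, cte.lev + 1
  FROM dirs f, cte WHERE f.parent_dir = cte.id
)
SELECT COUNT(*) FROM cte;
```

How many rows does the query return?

4

Base: id=3 (data) at lev 0.
Iteration 1: rows with parent_dir in {3} -> share (id 4, lev 1), alice (id 7, lev 1).
Iteration 2: rows with parent_dir in {4,7} -> tmp (id 9, lev 2).
Iteration 3: no rows with parent_dir in {9}; recursion stops.
Total rows emitted: 4.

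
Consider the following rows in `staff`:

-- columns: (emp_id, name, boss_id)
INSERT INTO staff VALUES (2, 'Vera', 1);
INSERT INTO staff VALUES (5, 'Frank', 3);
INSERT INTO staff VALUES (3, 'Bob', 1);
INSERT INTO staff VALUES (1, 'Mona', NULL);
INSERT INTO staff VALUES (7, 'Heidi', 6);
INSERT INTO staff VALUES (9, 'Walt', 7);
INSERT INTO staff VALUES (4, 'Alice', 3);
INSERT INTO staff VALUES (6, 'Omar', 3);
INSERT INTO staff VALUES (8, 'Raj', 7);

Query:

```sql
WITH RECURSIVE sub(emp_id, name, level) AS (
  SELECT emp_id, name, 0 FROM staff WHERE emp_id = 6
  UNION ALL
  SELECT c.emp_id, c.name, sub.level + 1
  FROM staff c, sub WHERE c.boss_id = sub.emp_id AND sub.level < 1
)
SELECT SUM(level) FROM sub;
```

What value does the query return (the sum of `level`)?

1

Base: emp_id=6 (Omar) at level 0.
Iteration 1: rows with boss_id in {6} -> Heidi (id 7, level 1).
Iteration 2: level < 1 fails for all current rows; recursion stops.
SUM(level) = 0 + 1 = 1.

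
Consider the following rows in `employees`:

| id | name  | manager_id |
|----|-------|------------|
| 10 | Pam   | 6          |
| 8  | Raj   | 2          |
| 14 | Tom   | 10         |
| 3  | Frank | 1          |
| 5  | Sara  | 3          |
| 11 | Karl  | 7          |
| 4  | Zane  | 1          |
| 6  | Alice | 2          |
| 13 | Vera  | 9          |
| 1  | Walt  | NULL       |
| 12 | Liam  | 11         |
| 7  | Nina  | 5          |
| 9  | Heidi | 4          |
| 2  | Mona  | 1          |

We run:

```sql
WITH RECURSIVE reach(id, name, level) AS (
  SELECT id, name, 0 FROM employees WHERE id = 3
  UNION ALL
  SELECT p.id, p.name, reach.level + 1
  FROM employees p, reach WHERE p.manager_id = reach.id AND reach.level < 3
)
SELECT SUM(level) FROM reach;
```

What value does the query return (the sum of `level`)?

6

Base: id=3 (Frank) at level 0.
Iteration 1: rows with manager_id in {3} -> Sara (id 5, level 1).
Iteration 2: rows with manager_id in {5} -> Nina (id 7, level 2).
Iteration 3: rows with manager_id in {7} -> Karl (id 11, level 3).
Iteration 4: level < 3 fails for all current rows; recursion stops.
SUM(level) = 0 + 1 + 2 + 3 = 6.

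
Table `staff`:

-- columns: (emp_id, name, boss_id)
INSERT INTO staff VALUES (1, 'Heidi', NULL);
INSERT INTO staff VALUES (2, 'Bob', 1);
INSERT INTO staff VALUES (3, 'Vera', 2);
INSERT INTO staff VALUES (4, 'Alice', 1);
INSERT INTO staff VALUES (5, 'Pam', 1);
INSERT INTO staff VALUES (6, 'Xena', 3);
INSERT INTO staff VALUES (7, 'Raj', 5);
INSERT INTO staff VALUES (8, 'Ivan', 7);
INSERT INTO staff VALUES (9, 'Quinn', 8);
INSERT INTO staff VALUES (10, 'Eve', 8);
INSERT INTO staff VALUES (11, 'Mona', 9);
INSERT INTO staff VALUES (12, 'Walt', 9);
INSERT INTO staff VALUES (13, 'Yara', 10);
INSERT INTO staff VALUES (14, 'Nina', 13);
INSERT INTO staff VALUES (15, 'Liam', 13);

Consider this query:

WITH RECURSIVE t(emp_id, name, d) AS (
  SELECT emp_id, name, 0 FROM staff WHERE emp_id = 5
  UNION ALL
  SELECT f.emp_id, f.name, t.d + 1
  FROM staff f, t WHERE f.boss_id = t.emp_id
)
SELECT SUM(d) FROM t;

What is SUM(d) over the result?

Base: emp_id=5 (Pam) at d 0.
Iteration 1: rows with boss_id in {5} -> Raj (id 7, d 1).
Iteration 2: rows with boss_id in {7} -> Ivan (id 8, d 2).
Iteration 3: rows with boss_id in {8} -> Quinn (id 9, d 3), Eve (id 10, d 3).
Iteration 4: rows with boss_id in {9,10} -> Mona (id 11, d 4), Walt (id 12, d 4), Yara (id 13, d 4).
Iteration 5: rows with boss_id in {11,12,13} -> Nina (id 14, d 5), Liam (id 15, d 5).
Iteration 6: no rows with boss_id in {14,15}; recursion stops.
SUM(d) = 0 + 1 + 2 + 3 + 3 + 4 + 4 + 4 + 5 + 5 = 31.

31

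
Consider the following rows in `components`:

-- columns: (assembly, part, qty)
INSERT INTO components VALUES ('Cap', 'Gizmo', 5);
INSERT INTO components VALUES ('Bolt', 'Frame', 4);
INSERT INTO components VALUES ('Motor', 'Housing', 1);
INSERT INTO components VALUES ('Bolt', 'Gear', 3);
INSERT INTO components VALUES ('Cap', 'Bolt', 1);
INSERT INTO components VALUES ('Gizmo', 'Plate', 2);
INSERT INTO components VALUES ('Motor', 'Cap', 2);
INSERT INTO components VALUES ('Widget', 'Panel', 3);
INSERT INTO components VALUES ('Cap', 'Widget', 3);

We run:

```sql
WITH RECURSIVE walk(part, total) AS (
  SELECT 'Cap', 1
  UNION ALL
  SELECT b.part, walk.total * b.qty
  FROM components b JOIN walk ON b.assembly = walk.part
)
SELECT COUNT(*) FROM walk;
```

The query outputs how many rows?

Base: (Cap, total=1).
Iteration 1: components of {Cap} -> Bolt = 1*1 = 1, Gizmo = 1*5 = 5, Widget = 1*3 = 3.
Iteration 2: components of {Bolt,Gizmo,Widget} -> Frame = 1*4 = 4, Gear = 1*3 = 3, Panel = 3*3 = 9, Plate = 5*2 = 10.
Iteration 3: no further components; recursion stops.
Total rows emitted: 8.

8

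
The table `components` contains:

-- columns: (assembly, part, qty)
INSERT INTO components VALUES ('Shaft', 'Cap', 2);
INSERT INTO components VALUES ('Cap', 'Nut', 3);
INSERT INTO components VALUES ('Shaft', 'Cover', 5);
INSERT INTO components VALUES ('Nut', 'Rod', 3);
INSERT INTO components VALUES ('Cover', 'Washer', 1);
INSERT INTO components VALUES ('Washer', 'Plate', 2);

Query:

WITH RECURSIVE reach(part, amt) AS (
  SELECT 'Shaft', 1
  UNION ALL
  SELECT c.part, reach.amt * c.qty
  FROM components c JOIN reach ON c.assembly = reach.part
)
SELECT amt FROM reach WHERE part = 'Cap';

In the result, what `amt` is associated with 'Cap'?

Base: (Shaft, amt=1).
Iteration 1: components of {Shaft} -> Cap = 1*2 = 2, Cover = 1*5 = 5.
Iteration 2: components of {Cap,Cover} -> Nut = 2*3 = 6, Washer = 5*1 = 5.
Iteration 3: components of {Nut,Washer} -> Plate = 5*2 = 10, Rod = 6*3 = 18.
Iteration 4: no further components; recursion stops.

2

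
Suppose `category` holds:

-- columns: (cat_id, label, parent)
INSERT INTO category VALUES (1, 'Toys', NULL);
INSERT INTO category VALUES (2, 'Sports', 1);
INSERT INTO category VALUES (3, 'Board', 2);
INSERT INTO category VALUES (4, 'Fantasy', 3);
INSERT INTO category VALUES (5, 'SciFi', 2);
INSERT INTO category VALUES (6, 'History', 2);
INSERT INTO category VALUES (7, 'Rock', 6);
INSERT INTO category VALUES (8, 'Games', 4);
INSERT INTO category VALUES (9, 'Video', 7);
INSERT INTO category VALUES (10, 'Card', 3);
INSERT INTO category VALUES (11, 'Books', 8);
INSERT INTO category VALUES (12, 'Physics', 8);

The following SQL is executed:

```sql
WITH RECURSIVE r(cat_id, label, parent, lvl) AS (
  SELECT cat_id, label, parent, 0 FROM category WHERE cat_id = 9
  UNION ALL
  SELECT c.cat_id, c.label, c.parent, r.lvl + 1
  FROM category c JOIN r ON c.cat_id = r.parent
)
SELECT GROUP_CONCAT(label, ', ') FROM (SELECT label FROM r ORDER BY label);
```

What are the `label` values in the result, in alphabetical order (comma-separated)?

Base: cat_id=9 (Video), parent=7, lvl 0.
Iteration 1: join on cat_id=7 -> Rock (id 7, parent=6, lvl 1).
Iteration 2: join on cat_id=6 -> History (id 6, parent=2, lvl 2).
Iteration 3: join on cat_id=2 -> Sports (id 2, parent=1, lvl 3).
Iteration 4: join on cat_id=1 -> Toys (id 1, parent=NULL, lvl 4).
Iteration 5: parent is NULL; no match; recursion stops.

History, Rock, Sports, Toys, Video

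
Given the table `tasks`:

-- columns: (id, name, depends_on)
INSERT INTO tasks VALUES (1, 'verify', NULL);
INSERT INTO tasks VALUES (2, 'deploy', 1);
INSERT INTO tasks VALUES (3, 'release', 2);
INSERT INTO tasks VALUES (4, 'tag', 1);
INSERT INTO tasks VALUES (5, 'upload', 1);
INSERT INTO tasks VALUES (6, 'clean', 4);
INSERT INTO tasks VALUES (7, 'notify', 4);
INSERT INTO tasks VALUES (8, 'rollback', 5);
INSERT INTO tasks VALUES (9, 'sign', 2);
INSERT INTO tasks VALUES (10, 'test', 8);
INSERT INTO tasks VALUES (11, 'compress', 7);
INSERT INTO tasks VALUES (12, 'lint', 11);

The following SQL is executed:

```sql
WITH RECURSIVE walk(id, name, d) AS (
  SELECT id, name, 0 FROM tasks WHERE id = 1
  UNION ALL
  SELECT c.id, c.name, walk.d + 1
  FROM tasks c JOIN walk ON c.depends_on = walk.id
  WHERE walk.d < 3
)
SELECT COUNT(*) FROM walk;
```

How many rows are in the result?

Base: id=1 (verify) at d 0.
Iteration 1: rows with depends_on in {1} -> deploy (id 2, d 1), tag (id 4, d 1), upload (id 5, d 1).
Iteration 2: rows with depends_on in {2,4,5} -> release (id 3, d 2), clean (id 6, d 2), notify (id 7, d 2), rollback (id 8, d 2), sign (id 9, d 2).
Iteration 3: rows with depends_on in {3,6,7,8,9} -> test (id 10, d 3), compress (id 11, d 3).
Iteration 4: d < 3 fails for all current rows; recursion stops.
Total rows emitted: 11.

11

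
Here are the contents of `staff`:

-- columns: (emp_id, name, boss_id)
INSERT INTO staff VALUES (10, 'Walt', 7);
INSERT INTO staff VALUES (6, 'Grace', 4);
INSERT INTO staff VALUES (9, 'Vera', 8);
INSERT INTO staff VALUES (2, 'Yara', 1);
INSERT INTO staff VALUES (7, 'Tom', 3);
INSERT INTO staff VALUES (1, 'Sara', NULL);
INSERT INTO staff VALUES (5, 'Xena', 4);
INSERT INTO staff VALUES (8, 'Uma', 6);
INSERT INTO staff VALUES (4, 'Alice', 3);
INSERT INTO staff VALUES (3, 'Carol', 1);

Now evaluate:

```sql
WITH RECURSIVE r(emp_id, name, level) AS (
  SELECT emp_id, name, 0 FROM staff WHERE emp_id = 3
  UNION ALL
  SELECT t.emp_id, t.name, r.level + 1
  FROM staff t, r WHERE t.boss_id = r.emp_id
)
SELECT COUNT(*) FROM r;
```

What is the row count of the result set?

8

Base: emp_id=3 (Carol) at level 0.
Iteration 1: rows with boss_id in {3} -> Alice (id 4, level 1), Tom (id 7, level 1).
Iteration 2: rows with boss_id in {4,7} -> Xena (id 5, level 2), Grace (id 6, level 2), Walt (id 10, level 2).
Iteration 3: rows with boss_id in {5,6,10} -> Uma (id 8, level 3).
Iteration 4: rows with boss_id in {8} -> Vera (id 9, level 4).
Iteration 5: no rows with boss_id in {9}; recursion stops.
Total rows emitted: 8.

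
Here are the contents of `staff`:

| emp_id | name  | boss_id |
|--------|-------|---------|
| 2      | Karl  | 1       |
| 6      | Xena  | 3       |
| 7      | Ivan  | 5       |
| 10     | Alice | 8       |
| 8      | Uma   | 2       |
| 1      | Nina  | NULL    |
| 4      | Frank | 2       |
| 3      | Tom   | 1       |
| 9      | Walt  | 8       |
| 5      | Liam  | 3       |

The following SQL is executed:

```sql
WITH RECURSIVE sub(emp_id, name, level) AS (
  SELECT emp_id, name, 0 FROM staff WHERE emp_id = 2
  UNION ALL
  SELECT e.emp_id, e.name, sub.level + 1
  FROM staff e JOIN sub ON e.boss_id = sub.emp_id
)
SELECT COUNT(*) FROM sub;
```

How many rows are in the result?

5

Base: emp_id=2 (Karl) at level 0.
Iteration 1: rows with boss_id in {2} -> Frank (id 4, level 1), Uma (id 8, level 1).
Iteration 2: rows with boss_id in {4,8} -> Walt (id 9, level 2), Alice (id 10, level 2).
Iteration 3: no rows with boss_id in {9,10}; recursion stops.
Total rows emitted: 5.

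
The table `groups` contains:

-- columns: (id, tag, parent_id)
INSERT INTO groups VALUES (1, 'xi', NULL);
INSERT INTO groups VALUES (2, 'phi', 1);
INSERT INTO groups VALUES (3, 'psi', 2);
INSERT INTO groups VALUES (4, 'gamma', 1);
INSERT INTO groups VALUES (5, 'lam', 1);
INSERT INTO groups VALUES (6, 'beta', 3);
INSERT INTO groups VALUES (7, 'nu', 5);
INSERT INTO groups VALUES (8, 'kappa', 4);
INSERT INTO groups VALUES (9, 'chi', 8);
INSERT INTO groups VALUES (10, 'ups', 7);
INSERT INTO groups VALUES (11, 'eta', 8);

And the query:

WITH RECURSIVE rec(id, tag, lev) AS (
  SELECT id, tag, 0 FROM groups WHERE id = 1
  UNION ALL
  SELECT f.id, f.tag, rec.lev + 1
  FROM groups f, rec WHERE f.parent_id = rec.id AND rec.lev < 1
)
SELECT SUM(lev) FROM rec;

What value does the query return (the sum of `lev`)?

3

Base: id=1 (xi) at lev 0.
Iteration 1: rows with parent_id in {1} -> phi (id 2, lev 1), gamma (id 4, lev 1), lam (id 5, lev 1).
Iteration 2: lev < 1 fails for all current rows; recursion stops.
SUM(lev) = 0 + 1 + 1 + 1 = 3.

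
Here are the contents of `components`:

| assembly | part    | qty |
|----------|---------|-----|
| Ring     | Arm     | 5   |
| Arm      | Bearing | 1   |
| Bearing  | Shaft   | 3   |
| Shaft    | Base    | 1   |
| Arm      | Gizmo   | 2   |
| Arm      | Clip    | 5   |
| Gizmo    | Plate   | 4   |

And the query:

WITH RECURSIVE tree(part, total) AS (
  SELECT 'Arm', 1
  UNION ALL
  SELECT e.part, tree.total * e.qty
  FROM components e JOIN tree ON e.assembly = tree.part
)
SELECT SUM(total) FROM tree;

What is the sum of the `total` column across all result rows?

Base: (Arm, total=1).
Iteration 1: components of {Arm} -> Bearing = 1*1 = 1, Clip = 1*5 = 5, Gizmo = 1*2 = 2.
Iteration 2: components of {Bearing,Clip,Gizmo} -> Plate = 2*4 = 8, Shaft = 1*3 = 3.
Iteration 3: components of {Plate,Shaft} -> Base = 3*1 = 3.
Iteration 4: no further components; recursion stops.
SUM(total) = 1 + 1 + 2 + 5 + 3 + 8 + 3 = 23.

23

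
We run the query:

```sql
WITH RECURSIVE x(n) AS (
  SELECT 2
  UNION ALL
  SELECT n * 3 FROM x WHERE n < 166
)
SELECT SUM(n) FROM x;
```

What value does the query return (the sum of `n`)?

Base: n=2.
Iteration 1: 2 < 166 holds -> n = 2 * 3 = 6.
Iteration 2: 6 < 166 holds -> n = 6 * 3 = 18.
Iteration 3: 18 < 166 holds -> n = 18 * 3 = 54.
Iteration 4: 54 < 166 holds -> n = 54 * 3 = 162.
Iteration 5: 162 < 166 holds -> n = 162 * 3 = 486.
Iteration 6: 486 < 166 fails; recursion stops.
SUM(n) = 2 + 6 + 18 + 54 + 162 + 486 = 728.

728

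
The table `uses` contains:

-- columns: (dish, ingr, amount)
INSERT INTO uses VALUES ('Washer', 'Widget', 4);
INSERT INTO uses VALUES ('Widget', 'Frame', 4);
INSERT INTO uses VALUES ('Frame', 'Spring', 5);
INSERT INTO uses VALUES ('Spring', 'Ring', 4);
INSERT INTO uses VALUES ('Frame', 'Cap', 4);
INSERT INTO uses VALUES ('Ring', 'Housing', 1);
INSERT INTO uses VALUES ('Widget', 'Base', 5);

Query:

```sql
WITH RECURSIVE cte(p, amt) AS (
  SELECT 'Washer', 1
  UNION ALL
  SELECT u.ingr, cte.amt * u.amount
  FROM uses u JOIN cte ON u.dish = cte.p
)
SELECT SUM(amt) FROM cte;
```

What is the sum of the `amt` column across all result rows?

Base: (Washer, amt=1).
Iteration 1: components of {Washer} -> Widget = 1*4 = 4.
Iteration 2: components of {Widget} -> Base = 4*5 = 20, Frame = 4*4 = 16.
Iteration 3: components of {Base,Frame} -> Cap = 16*4 = 64, Spring = 16*5 = 80.
Iteration 4: components of {Cap,Spring} -> Ring = 80*4 = 320.
Iteration 5: components of {Ring} -> Housing = 320*1 = 320.
Iteration 6: no further components; recursion stops.
SUM(amt) = 1 + 4 + 16 + 20 + 80 + 64 + 320 + 320 = 825.

825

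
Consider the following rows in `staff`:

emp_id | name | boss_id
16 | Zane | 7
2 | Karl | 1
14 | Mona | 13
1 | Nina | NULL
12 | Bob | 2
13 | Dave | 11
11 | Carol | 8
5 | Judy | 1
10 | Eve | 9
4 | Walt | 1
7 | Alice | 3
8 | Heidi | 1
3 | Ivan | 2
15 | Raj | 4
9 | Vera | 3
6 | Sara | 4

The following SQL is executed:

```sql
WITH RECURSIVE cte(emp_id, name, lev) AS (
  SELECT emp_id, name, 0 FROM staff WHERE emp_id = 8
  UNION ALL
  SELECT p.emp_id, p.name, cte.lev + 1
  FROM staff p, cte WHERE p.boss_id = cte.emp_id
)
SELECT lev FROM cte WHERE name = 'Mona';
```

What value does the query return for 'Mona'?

Base: emp_id=8 (Heidi) at lev 0.
Iteration 1: rows with boss_id in {8} -> Carol (id 11, lev 1).
Iteration 2: rows with boss_id in {11} -> Dave (id 13, lev 2).
Iteration 3: rows with boss_id in {13} -> Mona (id 14, lev 3).
Iteration 4: no rows with boss_id in {14}; recursion stops.

3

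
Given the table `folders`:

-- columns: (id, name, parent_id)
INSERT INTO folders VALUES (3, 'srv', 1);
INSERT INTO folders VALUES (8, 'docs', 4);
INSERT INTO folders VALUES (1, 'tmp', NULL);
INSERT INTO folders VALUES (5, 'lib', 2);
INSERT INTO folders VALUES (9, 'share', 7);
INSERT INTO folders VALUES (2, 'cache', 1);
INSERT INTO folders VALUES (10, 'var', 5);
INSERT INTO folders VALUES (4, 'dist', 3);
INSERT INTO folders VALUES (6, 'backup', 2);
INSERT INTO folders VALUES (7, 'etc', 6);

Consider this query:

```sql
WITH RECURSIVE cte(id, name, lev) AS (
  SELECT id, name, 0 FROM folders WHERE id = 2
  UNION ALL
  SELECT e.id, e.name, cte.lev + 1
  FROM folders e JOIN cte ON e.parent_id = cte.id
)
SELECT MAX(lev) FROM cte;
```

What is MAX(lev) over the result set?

3

Base: id=2 (cache) at lev 0.
Iteration 1: rows with parent_id in {2} -> lib (id 5, lev 1), backup (id 6, lev 1).
Iteration 2: rows with parent_id in {5,6} -> etc (id 7, lev 2), var (id 10, lev 2).
Iteration 3: rows with parent_id in {7,10} -> share (id 9, lev 3).
Iteration 4: no rows with parent_id in {9}; recursion stops.
lev values: 0, 1, 1, 2, 2, 3; the maximum is 3.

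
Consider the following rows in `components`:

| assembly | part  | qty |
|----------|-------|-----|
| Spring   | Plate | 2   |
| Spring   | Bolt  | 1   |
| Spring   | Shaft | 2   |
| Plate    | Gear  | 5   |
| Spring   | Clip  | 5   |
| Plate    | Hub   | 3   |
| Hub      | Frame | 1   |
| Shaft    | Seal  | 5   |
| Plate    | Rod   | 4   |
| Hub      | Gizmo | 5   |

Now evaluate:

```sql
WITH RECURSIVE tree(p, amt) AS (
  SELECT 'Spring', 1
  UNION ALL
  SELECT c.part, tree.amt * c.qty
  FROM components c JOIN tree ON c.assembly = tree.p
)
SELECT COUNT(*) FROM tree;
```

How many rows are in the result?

Base: (Spring, amt=1).
Iteration 1: components of {Spring} -> Bolt = 1*1 = 1, Clip = 1*5 = 5, Plate = 1*2 = 2, Shaft = 1*2 = 2.
Iteration 2: components of {Bolt,Clip,Plate,Shaft} -> Gear = 2*5 = 10, Hub = 2*3 = 6, Rod = 2*4 = 8, Seal = 2*5 = 10.
Iteration 3: components of {Gear,Hub,Rod,Seal} -> Frame = 6*1 = 6, Gizmo = 6*5 = 30.
Iteration 4: no further components; recursion stops.
Total rows emitted: 11.

11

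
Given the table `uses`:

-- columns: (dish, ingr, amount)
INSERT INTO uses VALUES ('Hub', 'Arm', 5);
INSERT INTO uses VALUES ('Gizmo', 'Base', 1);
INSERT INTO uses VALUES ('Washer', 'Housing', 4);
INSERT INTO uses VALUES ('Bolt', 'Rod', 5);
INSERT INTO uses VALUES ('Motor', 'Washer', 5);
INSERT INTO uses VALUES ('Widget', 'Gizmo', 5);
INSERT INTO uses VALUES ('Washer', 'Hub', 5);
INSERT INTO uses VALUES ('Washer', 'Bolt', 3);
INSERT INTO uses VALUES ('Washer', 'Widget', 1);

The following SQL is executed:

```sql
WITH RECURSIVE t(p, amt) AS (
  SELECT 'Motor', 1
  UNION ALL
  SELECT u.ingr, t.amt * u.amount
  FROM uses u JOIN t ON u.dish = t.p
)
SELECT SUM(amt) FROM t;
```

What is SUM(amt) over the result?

321

Base: (Motor, amt=1).
Iteration 1: components of {Motor} -> Washer = 1*5 = 5.
Iteration 2: components of {Washer} -> Bolt = 5*3 = 15, Housing = 5*4 = 20, Hub = 5*5 = 25, Widget = 5*1 = 5.
Iteration 3: components of {Bolt,Housing,Hub,Widget} -> Arm = 25*5 = 125, Gizmo = 5*5 = 25, Rod = 15*5 = 75.
Iteration 4: components of {Arm,Gizmo,Rod} -> Base = 25*1 = 25.
Iteration 5: no further components; recursion stops.
SUM(amt) = 1 + 5 + 5 + 25 + 15 + 20 + 25 + 125 + 75 + 25 = 321.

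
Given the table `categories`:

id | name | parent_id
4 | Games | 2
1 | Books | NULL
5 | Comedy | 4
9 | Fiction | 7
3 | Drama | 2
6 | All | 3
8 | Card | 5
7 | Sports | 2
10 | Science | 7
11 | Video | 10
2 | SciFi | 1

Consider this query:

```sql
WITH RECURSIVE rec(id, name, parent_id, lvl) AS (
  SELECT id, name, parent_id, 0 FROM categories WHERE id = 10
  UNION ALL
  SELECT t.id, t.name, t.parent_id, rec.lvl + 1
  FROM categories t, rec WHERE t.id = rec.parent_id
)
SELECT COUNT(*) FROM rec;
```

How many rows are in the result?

4

Base: id=10 (Science), parent_id=7, lvl 0.
Iteration 1: join on id=7 -> Sports (id 7, parent_id=2, lvl 1).
Iteration 2: join on id=2 -> SciFi (id 2, parent_id=1, lvl 2).
Iteration 3: join on id=1 -> Books (id 1, parent_id=NULL, lvl 3).
Iteration 4: parent_id is NULL; no match; recursion stops.
Total rows emitted: 4.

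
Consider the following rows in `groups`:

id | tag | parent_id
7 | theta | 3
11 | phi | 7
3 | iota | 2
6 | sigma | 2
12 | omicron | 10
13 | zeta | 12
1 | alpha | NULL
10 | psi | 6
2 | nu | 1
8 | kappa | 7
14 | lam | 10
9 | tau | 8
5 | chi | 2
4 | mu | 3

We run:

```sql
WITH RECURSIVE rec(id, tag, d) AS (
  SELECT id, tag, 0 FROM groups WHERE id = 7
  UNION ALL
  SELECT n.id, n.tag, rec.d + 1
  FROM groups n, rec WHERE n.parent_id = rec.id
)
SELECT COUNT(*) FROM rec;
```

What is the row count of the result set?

Base: id=7 (theta) at d 0.
Iteration 1: rows with parent_id in {7} -> kappa (id 8, d 1), phi (id 11, d 1).
Iteration 2: rows with parent_id in {8,11} -> tau (id 9, d 2).
Iteration 3: no rows with parent_id in {9}; recursion stops.
Total rows emitted: 4.

4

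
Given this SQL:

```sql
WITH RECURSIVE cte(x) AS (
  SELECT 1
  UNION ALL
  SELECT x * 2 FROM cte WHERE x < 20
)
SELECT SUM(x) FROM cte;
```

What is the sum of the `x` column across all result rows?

Base: x=1.
Iteration 1: 1 < 20 holds -> x = 1 * 2 = 2.
Iteration 2: 2 < 20 holds -> x = 2 * 2 = 4.
Iteration 3: 4 < 20 holds -> x = 4 * 2 = 8.
Iteration 4: 8 < 20 holds -> x = 8 * 2 = 16.
Iteration 5: 16 < 20 holds -> x = 16 * 2 = 32.
Iteration 6: 32 < 20 fails; recursion stops.
SUM(x) = 1 + 2 + 4 + 8 + 16 + 32 = 63.

63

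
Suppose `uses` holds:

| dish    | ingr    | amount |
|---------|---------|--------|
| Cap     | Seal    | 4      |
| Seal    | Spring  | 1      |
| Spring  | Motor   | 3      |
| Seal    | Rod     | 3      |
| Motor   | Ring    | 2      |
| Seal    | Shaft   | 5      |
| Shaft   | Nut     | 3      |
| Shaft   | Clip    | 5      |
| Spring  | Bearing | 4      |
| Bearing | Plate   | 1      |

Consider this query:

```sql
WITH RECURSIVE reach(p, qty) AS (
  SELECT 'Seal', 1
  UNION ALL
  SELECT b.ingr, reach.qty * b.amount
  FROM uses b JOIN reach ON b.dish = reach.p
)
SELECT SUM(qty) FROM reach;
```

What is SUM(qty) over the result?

Base: (Seal, qty=1).
Iteration 1: components of {Seal} -> Rod = 1*3 = 3, Shaft = 1*5 = 5, Spring = 1*1 = 1.
Iteration 2: components of {Rod,Shaft,Spring} -> Bearing = 1*4 = 4, Clip = 5*5 = 25, Motor = 1*3 = 3, Nut = 5*3 = 15.
Iteration 3: components of {Bearing,Clip,Motor,Nut} -> Plate = 4*1 = 4, Ring = 3*2 = 6.
Iteration 4: no further components; recursion stops.
SUM(qty) = 1 + 1 + 3 + 5 + 3 + 4 + 15 + 25 + 6 + 4 = 67.

67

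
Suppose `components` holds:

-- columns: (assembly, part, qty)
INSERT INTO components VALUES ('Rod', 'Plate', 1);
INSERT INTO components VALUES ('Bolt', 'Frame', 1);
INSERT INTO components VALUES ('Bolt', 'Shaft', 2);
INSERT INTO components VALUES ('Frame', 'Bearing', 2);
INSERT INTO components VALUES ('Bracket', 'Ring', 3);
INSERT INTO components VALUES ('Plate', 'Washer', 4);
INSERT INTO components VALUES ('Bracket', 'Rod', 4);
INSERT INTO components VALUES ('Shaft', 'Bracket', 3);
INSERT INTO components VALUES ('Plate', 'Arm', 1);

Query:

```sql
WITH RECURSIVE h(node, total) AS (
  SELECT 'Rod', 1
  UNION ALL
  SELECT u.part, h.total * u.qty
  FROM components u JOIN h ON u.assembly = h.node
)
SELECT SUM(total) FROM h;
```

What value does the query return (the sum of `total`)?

Base: (Rod, total=1).
Iteration 1: components of {Rod} -> Plate = 1*1 = 1.
Iteration 2: components of {Plate} -> Arm = 1*1 = 1, Washer = 1*4 = 4.
Iteration 3: no further components; recursion stops.
SUM(total) = 1 + 1 + 1 + 4 = 7.

7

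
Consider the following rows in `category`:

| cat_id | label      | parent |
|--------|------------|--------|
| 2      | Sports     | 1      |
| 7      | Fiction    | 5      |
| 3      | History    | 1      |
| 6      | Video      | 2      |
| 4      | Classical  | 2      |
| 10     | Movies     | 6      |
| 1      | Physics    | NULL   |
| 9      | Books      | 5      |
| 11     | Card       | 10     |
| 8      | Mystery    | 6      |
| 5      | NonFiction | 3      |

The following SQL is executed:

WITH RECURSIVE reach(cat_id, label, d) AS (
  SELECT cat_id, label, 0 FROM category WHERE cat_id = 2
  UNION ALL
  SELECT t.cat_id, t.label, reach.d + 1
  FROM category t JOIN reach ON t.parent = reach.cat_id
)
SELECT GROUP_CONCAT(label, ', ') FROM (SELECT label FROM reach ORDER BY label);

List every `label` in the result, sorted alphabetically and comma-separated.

Card, Classical, Movies, Mystery, Sports, Video

Base: cat_id=2 (Sports) at d 0.
Iteration 1: rows with parent in {2} -> Classical (id 4, d 1), Video (id 6, d 1).
Iteration 2: rows with parent in {4,6} -> Mystery (id 8, d 2), Movies (id 10, d 2).
Iteration 3: rows with parent in {8,10} -> Card (id 11, d 3).
Iteration 4: no rows with parent in {11}; recursion stops.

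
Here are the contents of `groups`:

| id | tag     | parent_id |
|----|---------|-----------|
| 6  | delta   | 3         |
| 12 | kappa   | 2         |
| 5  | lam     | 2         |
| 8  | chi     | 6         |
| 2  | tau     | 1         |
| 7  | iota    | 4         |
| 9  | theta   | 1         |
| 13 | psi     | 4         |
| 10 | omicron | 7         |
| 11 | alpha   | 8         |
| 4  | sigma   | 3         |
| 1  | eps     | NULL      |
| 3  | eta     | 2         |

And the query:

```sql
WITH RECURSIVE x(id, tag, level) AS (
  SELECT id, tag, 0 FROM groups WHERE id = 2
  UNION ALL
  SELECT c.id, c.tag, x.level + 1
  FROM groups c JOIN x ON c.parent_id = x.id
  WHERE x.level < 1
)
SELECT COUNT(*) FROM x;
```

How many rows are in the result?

4

Base: id=2 (tau) at level 0.
Iteration 1: rows with parent_id in {2} -> eta (id 3, level 1), lam (id 5, level 1), kappa (id 12, level 1).
Iteration 2: level < 1 fails for all current rows; recursion stops.
Total rows emitted: 4.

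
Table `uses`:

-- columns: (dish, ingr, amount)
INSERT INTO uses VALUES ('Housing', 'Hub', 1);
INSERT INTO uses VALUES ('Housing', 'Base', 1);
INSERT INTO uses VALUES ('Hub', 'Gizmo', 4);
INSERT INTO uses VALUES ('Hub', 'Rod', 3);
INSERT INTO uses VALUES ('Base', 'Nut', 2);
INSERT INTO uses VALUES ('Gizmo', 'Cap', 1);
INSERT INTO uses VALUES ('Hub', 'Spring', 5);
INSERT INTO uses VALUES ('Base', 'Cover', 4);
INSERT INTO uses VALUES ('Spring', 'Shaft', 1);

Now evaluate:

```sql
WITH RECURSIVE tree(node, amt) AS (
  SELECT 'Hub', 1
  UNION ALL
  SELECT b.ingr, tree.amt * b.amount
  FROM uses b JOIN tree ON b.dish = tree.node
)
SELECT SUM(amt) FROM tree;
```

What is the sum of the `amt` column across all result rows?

Base: (Hub, amt=1).
Iteration 1: components of {Hub} -> Gizmo = 1*4 = 4, Rod = 1*3 = 3, Spring = 1*5 = 5.
Iteration 2: components of {Gizmo,Rod,Spring} -> Cap = 4*1 = 4, Shaft = 5*1 = 5.
Iteration 3: no further components; recursion stops.
SUM(amt) = 1 + 4 + 3 + 5 + 4 + 5 = 22.

22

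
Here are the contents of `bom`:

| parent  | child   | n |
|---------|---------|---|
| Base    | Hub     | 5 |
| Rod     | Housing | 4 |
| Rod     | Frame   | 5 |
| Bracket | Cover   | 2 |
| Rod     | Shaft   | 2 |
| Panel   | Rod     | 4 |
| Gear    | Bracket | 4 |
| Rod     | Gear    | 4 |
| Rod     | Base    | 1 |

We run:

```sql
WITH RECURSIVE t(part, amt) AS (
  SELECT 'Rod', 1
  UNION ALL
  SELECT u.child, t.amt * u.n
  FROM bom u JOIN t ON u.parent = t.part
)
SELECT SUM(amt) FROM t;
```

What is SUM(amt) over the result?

Base: (Rod, amt=1).
Iteration 1: components of {Rod} -> Base = 1*1 = 1, Frame = 1*5 = 5, Gear = 1*4 = 4, Housing = 1*4 = 4, Shaft = 1*2 = 2.
Iteration 2: components of {Base,Frame,Gear,Housing,Shaft} -> Bracket = 4*4 = 16, Hub = 1*5 = 5.
Iteration 3: components of {Bracket,Hub} -> Cover = 16*2 = 32.
Iteration 4: no further components; recursion stops.
SUM(amt) = 1 + 2 + 1 + 4 + 4 + 5 + 5 + 16 + 32 = 70.

70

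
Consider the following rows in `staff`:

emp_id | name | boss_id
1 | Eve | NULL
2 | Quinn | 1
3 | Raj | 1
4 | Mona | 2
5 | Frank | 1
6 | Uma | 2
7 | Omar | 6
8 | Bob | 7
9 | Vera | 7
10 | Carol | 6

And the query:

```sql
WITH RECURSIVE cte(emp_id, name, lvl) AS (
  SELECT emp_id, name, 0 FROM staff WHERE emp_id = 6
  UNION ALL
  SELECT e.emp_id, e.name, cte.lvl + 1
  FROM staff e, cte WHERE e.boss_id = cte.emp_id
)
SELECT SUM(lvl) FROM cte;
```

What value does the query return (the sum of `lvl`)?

6

Base: emp_id=6 (Uma) at lvl 0.
Iteration 1: rows with boss_id in {6} -> Omar (id 7, lvl 1), Carol (id 10, lvl 1).
Iteration 2: rows with boss_id in {7,10} -> Bob (id 8, lvl 2), Vera (id 9, lvl 2).
Iteration 3: no rows with boss_id in {8,9}; recursion stops.
SUM(lvl) = 0 + 1 + 1 + 2 + 2 = 6.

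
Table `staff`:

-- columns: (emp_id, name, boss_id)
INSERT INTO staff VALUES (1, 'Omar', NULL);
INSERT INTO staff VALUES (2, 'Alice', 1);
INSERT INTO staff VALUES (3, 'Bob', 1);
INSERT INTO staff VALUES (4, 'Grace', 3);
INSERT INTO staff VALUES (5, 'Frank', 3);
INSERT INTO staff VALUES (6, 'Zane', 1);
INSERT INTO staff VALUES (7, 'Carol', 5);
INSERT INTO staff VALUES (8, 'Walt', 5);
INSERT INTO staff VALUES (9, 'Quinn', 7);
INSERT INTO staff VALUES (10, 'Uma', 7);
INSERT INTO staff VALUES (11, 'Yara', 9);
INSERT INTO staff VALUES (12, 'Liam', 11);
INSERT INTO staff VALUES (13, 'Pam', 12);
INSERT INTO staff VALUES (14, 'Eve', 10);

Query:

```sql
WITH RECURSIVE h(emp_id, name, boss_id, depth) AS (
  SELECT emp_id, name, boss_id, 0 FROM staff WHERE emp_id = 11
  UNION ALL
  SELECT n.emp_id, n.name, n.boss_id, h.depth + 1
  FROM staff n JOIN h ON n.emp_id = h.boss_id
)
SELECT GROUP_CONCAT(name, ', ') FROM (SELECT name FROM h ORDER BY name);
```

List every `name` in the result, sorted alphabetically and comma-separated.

Base: emp_id=11 (Yara), boss_id=9, depth 0.
Iteration 1: join on emp_id=9 -> Quinn (id 9, boss_id=7, depth 1).
Iteration 2: join on emp_id=7 -> Carol (id 7, boss_id=5, depth 2).
Iteration 3: join on emp_id=5 -> Frank (id 5, boss_id=3, depth 3).
Iteration 4: join on emp_id=3 -> Bob (id 3, boss_id=1, depth 4).
Iteration 5: join on emp_id=1 -> Omar (id 1, boss_id=NULL, depth 5).
Iteration 6: boss_id is NULL; no match; recursion stops.

Bob, Carol, Frank, Omar, Quinn, Yara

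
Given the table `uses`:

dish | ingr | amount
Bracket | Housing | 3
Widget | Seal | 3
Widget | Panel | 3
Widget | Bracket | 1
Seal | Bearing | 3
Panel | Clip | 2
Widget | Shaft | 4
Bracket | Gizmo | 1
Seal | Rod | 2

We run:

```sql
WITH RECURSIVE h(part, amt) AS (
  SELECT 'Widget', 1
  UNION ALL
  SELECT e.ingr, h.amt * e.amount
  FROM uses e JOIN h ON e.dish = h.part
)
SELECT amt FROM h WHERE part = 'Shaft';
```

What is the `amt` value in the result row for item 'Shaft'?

Base: (Widget, amt=1).
Iteration 1: components of {Widget} -> Bracket = 1*1 = 1, Panel = 1*3 = 3, Seal = 1*3 = 3, Shaft = 1*4 = 4.
Iteration 2: components of {Bracket,Panel,Seal,Shaft} -> Bearing = 3*3 = 9, Clip = 3*2 = 6, Gizmo = 1*1 = 1, Housing = 1*3 = 3, Rod = 3*2 = 6.
Iteration 3: no further components; recursion stops.

4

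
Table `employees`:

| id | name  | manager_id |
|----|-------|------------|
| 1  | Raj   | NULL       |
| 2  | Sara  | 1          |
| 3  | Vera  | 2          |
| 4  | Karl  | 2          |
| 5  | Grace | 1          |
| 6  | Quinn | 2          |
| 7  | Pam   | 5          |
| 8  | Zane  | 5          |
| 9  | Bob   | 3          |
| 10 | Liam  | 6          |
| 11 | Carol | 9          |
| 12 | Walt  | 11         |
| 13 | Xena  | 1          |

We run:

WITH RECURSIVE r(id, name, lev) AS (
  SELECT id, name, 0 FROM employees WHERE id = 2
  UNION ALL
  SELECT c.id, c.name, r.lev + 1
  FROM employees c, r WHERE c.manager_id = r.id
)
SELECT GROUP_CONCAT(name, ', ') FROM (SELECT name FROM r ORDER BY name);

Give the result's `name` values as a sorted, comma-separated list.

Base: id=2 (Sara) at lev 0.
Iteration 1: rows with manager_id in {2} -> Vera (id 3, lev 1), Karl (id 4, lev 1), Quinn (id 6, lev 1).
Iteration 2: rows with manager_id in {3,4,6} -> Bob (id 9, lev 2), Liam (id 10, lev 2).
Iteration 3: rows with manager_id in {9,10} -> Carol (id 11, lev 3).
Iteration 4: rows with manager_id in {11} -> Walt (id 12, lev 4).
Iteration 5: no rows with manager_id in {12}; recursion stops.

Bob, Carol, Karl, Liam, Quinn, Sara, Vera, Walt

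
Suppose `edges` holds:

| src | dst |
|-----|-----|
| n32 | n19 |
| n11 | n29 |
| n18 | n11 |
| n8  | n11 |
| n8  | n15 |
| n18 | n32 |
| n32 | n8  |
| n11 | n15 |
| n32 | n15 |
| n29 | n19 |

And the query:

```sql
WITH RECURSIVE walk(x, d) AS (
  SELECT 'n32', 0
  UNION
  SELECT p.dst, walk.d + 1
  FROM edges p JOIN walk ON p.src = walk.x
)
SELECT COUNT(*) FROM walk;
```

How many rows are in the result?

9

Base: (n32, d=0).
Iteration 1: edges from {n32} -> (n15, d=1), (n19, d=1), (n8, d=1).
Iteration 2: edges from {n15,n19,n8} -> (n11, d=2), (n15, d=2).
Iteration 3: edges from {n11,n15} -> (n15, d=3), (n29, d=3).
Iteration 4: edges from {n15,n29} -> (n19, d=4).
Iteration 5: no outgoing edges from {n19}; recursion stops.
Total rows emitted: 9.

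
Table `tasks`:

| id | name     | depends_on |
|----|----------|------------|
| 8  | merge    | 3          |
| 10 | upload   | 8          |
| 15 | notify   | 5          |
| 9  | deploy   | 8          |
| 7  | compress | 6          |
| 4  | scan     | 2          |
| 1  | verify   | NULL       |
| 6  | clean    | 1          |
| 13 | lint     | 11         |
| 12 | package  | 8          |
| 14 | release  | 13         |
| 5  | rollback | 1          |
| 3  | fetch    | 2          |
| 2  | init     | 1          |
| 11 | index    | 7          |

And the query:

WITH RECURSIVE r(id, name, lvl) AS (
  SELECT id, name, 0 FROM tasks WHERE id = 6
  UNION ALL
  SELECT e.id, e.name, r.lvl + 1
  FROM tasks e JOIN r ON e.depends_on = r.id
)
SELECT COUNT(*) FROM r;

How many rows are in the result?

Base: id=6 (clean) at lvl 0.
Iteration 1: rows with depends_on in {6} -> compress (id 7, lvl 1).
Iteration 2: rows with depends_on in {7} -> index (id 11, lvl 2).
Iteration 3: rows with depends_on in {11} -> lint (id 13, lvl 3).
Iteration 4: rows with depends_on in {13} -> release (id 14, lvl 4).
Iteration 5: no rows with depends_on in {14}; recursion stops.
Total rows emitted: 5.

5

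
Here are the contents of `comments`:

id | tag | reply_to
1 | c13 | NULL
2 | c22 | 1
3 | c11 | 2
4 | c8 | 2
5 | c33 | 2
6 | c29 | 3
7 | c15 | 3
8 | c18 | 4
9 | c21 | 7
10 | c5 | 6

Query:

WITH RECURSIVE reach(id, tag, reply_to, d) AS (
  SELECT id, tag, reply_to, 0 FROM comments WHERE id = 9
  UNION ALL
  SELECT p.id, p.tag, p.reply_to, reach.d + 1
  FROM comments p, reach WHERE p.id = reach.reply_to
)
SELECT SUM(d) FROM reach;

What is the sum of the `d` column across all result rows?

10

Base: id=9 (c21), reply_to=7, d 0.
Iteration 1: join on id=7 -> c15 (id 7, reply_to=3, d 1).
Iteration 2: join on id=3 -> c11 (id 3, reply_to=2, d 2).
Iteration 3: join on id=2 -> c22 (id 2, reply_to=1, d 3).
Iteration 4: join on id=1 -> c13 (id 1, reply_to=NULL, d 4).
Iteration 5: reply_to is NULL; no match; recursion stops.
SUM(d) = 0 + 1 + 2 + 3 + 4 = 10.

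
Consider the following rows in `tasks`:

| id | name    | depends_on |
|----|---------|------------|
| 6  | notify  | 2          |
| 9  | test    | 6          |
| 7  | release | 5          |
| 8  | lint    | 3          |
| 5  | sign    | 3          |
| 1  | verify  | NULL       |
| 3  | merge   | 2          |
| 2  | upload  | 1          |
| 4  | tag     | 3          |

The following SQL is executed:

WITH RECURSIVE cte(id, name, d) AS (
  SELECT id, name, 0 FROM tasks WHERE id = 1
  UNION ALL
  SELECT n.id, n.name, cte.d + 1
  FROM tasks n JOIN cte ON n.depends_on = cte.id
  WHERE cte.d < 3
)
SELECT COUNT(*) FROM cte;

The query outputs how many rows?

Base: id=1 (verify) at d 0.
Iteration 1: rows with depends_on in {1} -> upload (id 2, d 1).
Iteration 2: rows with depends_on in {2} -> merge (id 3, d 2), notify (id 6, d 2).
Iteration 3: rows with depends_on in {3,6} -> tag (id 4, d 3), sign (id 5, d 3), lint (id 8, d 3), test (id 9, d 3).
Iteration 4: d < 3 fails for all current rows; recursion stops.
Total rows emitted: 8.

8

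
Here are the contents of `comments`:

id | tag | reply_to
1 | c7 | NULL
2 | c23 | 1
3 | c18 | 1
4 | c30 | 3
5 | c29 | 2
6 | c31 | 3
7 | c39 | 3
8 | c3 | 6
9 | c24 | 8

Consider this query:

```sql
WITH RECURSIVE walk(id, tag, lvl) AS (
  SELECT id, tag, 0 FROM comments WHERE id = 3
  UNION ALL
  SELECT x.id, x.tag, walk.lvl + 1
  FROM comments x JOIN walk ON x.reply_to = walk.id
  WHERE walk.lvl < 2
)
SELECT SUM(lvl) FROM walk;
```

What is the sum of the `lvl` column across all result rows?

5

Base: id=3 (c18) at lvl 0.
Iteration 1: rows with reply_to in {3} -> c30 (id 4, lvl 1), c31 (id 6, lvl 1), c39 (id 7, lvl 1).
Iteration 2: rows with reply_to in {4,6,7} -> c3 (id 8, lvl 2).
Iteration 3: lvl < 2 fails for all current rows; recursion stops.
SUM(lvl) = 0 + 1 + 1 + 1 + 2 = 5.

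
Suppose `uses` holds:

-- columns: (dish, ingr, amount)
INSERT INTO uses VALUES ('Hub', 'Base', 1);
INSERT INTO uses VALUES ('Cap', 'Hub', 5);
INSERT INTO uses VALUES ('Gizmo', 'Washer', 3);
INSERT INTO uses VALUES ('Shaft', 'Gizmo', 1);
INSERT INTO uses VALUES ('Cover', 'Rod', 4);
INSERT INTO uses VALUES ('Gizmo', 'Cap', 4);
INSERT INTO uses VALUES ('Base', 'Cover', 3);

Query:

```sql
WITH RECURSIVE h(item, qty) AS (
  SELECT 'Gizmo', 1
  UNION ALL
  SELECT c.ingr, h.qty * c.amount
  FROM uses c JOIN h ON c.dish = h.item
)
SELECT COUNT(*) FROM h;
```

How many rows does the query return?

7

Base: (Gizmo, qty=1).
Iteration 1: components of {Gizmo} -> Cap = 1*4 = 4, Washer = 1*3 = 3.
Iteration 2: components of {Cap,Washer} -> Hub = 4*5 = 20.
Iteration 3: components of {Hub} -> Base = 20*1 = 20.
Iteration 4: components of {Base} -> Cover = 20*3 = 60.
Iteration 5: components of {Cover} -> Rod = 60*4 = 240.
Iteration 6: no further components; recursion stops.
Total rows emitted: 7.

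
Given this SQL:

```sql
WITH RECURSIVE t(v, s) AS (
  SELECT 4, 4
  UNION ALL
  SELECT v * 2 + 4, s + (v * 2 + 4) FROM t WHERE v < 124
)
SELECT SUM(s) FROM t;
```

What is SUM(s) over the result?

Base: v=4, s=4.
Iteration 1: 4 < 124 holds -> v = 4 * 2 + 4 = 12, s = 4 + 12 = 16.
Iteration 2: 12 < 124 holds -> v = 12 * 2 + 4 = 28, s = 16 + 28 = 44.
Iteration 3: 28 < 124 holds -> v = 28 * 2 + 4 = 60, s = 44 + 60 = 104.
Iteration 4: 60 < 124 holds -> v = 60 * 2 + 4 = 124, s = 104 + 124 = 228.
Iteration 5: 124 < 124 fails; recursion stops.
SUM(s) = 4 + 16 + 44 + 104 + 228 = 396.

396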